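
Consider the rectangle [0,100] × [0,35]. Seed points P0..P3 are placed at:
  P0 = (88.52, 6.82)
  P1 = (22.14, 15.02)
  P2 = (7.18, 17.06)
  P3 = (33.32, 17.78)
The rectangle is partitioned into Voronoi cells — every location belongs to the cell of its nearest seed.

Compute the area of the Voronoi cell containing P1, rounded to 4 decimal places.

Area of P1's cell: 440.9773

1. box [0,100]×[0,35]: [(0, 0) (100, 0) (100, 35) (0, 35)]
2. ⊥bis P1·P0 via (55.33,10.92): [(0, 0) (53.981, 0) (58.3046, 35) (0, 35)]  |A|=1964.9992
3. ⊥bis P1·P2 via (14.66,16.04): [(12.4727, 0) (53.981, 0) (58.3046, 35) (17.2455, 35)]  |A|=1444.931
4. ⊥bis P1·P3 via (27.73,16.4): [(12.4727, 0) (31.7787, 0) (23.1382, 35) (17.2455, 35)]  |A|=440.9773
5. canonical 4-gon: [(12.4727, 0) (31.7787, 0) (23.1382, 35) (17.2455, 35)]
6. shoelace: 440.9773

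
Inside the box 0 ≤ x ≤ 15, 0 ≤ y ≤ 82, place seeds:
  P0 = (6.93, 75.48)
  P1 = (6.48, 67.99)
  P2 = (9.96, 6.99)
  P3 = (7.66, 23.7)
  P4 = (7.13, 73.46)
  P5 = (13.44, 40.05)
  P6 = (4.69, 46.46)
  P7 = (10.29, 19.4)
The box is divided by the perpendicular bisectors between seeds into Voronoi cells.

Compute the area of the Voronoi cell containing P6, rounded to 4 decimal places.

Area of P6's cell: 234.5427

1. box [0,15]×[0,82]: [(0, 0) (15, 0) (15, 82) (0, 82)]
2. ⊥bis P6·P0 via (5.81,60.97): [(0, 61.4185) (0, 0) (15, 0) (15, 60.2606)]  |A|=912.5933
3. ⊥bis P6·P1 via (5.585,57.225): [(0, 57.6893) (0, 0) (15, 0) (15, 56.4422)]  |A|=855.9868
4. ⊥bis P6·P2 via (7.325,26.725): [(0, 57.6893) (0, 25.747) (15, 27.7498) (15, 56.4422)]  |A|=454.7613
5. ⊥bis P6·P3 via (6.175,35.08): [(0, 57.6893) (0, 34.2742) (15, 36.2316) (15, 56.4422)]  |A|=327.1933
6. ⊥bis P6·P4 via (5.91,59.96): [(0, 57.6893) (0, 34.2742) (15, 36.2316) (15, 56.4422)]  |A|=327.1933
7. ⊥bis P6·P5 via (9.065,43.255): [(0, 57.6893) (0, 34.2742) (2.7487, 34.6329) (15, 51.3566) (15, 56.4422)]  |A|=234.5427
8. ⊥bis P6·P7 via (7.49,32.93): [(0, 57.6893) (0, 34.2742) (2.7487, 34.6329) (15, 51.3566) (15, 56.4422)]  |A|=234.5427
9. canonical 5-gon: [(0, 57.6893) (0, 34.2742) (2.7487, 34.6329) (15, 51.3566) (15, 56.4422)]
10. shoelace: 234.5427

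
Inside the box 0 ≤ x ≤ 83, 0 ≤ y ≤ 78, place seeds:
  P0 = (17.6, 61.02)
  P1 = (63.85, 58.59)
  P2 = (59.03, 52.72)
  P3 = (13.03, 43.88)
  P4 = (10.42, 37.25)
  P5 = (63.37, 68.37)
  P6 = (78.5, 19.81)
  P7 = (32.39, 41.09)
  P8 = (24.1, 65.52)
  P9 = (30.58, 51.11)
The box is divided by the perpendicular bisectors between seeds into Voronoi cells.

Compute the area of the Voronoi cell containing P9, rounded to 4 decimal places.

Area of P9's cell: 327.6048

1. box [0,83]×[0,78]: [(0, 0) (83, 0) (83, 78) (0, 78)]
2. ⊥bis P9·P0 via (24.09,56.065): [(0, 24.5122) (0, 0) (83, 0) (83, 78) (40.837, 78)]  |A|=5381.8599
3. ⊥bis P9·P1 via (47.215,54.85): [(0, 24.5122) (0, 0) (59.5468, 0) (42.0103, 78) (40.837, 78)]  |A|=2868.5837
4. ⊥bis P9·P2 via (44.805,51.915): [(0, 24.5122) (0, 0) (47.7429, 0) (43.7724, 70.1623) (42.0103, 78) (40.837, 78)]  |A|=2454.4901
5. ⊥bis P9·P3 via (21.805,47.495): [(20.3127, 51.1175) (41.3713, 0) (47.7429, 0) (43.7724, 70.1623) (42.0103, 78) (40.837, 78)]  |A|=1148.1373
6. ⊥bis P9·P4 via (20.5,44.18): [(20.3127, 51.1175) (27.1637, 34.4873) (47.4621, 4.9624) (43.7724, 70.1623) (42.0103, 78) (40.837, 78)]  |A|=992.0489
7. ⊥bis P9·P5 via (46.975,59.74): [(38.7809, 75.3069) (20.3127, 51.1175) (27.1637, 34.4873) (47.4621, 4.9624) (44.0474, 65.3017)]  |A|=964.0175
8. ⊥bis P9·P6 via (54.54,35.46): [(38.7809, 75.3069) (20.3127, 51.1175) (27.1637, 34.4873) (40.8765, 14.5414) (46.4381, 23.0561) (44.0474, 65.3017)]  |A|=909.3435
9. ⊥bis P9·P7 via (31.485,46.1): [(38.7809, 75.3069) (20.3127, 51.1175) (23.0104, 44.5692) (44.996, 48.5406) (44.0474, 65.3017)]  |A|=439.0659
10. ⊥bis P9·P8 via (27.34,58.315): [(43.8234, 65.7274) (25.0068, 57.2658) (20.3127, 51.1175) (23.0104, 44.5692) (44.996, 48.5406) (44.0474, 65.3017)]  |A|=327.6048
11. canonical 6-gon: [(43.8234, 65.7274) (25.0068, 57.2658) (20.3127, 51.1175) (23.0104, 44.5692) (44.996, 48.5406) (44.0474, 65.3017)]
12. shoelace: 327.6048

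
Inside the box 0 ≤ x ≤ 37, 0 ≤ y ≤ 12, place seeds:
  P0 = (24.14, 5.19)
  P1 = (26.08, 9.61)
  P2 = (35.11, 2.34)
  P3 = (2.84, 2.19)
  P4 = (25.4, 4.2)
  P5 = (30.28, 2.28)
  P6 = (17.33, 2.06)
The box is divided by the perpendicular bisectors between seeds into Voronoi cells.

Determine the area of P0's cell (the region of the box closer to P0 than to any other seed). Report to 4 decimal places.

1. box [0,37]×[0,12]: [(0, 0) (37, 0) (37, 12) (0, 12)]
2. ⊥bis P0·P1 via (25.11,7.4): [(0, 0) (37, 0) (37, 2.1813) (14.6296, 12) (0, 12)]  |A|=334.176
3. ⊥bis P0·P2 via (29.625,3.765): [(0, 0) (28.6469, 0) (30.0106, 5.2491) (14.6296, 12) (0, 12)]  |A|=304.6297
4. ⊥bis P0·P3 via (13.49,3.69): [(14.0097, 0) (28.6469, 0) (30.0106, 5.2491) (14.6296, 12) (12.3196, 12)]  |A|=146.654
5. ⊥bis P0·P4 via (24.77,4.695): [(14.0097, 0) (21.0811, 0) (26.4375, 6.8173) (14.6296, 12) (12.3196, 12)]  |A|=110.4179
6. ⊥bis P0·P5 via (27.21,3.735): [(14.0097, 0) (21.0811, 0) (26.4375, 6.8173) (14.6296, 12) (12.3196, 12)]  |A|=110.4179
7. ⊥bis P0·P6 via (20.735,3.625): [(21.9139, 1.06) (26.4375, 6.8173) (17.4558, 10.7595)]  |A|=34.7718
8. canonical 3-gon: [(21.9139, 1.06) (26.4375, 6.8173) (17.4558, 10.7595)]
9. shoelace: 34.7718

Area of P0's cell: 34.7718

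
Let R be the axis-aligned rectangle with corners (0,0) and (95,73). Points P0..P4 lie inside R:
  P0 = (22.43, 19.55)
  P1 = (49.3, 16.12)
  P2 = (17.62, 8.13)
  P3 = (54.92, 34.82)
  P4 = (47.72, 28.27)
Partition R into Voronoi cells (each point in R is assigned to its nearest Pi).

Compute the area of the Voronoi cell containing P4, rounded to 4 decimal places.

Area of P4's cell: 519.4271

1. box [0,95]×[0,73]: [(0, 0) (95, 0) (95, 73) (0, 73)]
2. ⊥bis P4·P0 via (35.075,23.91): [(43.3192, 0) (95, 0) (95, 73) (18.1488, 73)]  |A|=4691.4206
3. ⊥bis P4·P1 via (48.51,22.195): [(36.2175, 20.5965) (95, 28.2406) (95, 73) (18.1488, 73)]  |A|=3329.1725
4. ⊥bis P4·P2 via (32.67,18.2): [(36.2175, 20.5965) (95, 28.2406) (95, 73) (18.1488, 73)]  |A|=3329.1725
5. ⊥bis P4·P3 via (51.32,31.545): [(20.9205, 64.9612) (36.2175, 20.5965) (58.6288, 23.5109)]  |A|=519.4271
6. canonical 3-gon: [(20.9205, 64.9612) (36.2175, 20.5965) (58.6288, 23.5109)]
7. shoelace: 519.4271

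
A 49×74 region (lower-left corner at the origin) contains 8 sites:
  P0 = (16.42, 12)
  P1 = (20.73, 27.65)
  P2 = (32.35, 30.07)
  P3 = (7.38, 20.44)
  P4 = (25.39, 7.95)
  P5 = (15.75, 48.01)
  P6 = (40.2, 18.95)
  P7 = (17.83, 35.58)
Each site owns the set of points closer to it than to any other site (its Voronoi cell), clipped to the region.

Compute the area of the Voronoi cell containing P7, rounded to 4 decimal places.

Area of P7's cell: 251.0907

1. box [0,49]×[0,74]: [(0, 0) (49, 0) (49, 74) (0, 74)]
2. ⊥bis P7·P0 via (17.125,23.79): [(0, 24.814) (49, 21.884) (49, 74) (0, 74)]  |A|=2481.8989
3. ⊥bis P7·P1 via (19.28,31.615): [(0, 24.814) (0.5869, 24.7789) (49, 42.4836) (49, 74) (0, 74)]  |A|=1983.253
4. ⊥bis P7·P2 via (25.09,32.825): [(0, 24.814) (0.5869, 24.7789) (25.493, 33.8871) (40.7149, 74) (0, 74)]  |A|=1446.6571
5. ⊥bis P7·P3 via (12.605,28.01): [(0, 36.7103) (11.5027, 28.7708) (25.493, 33.8871) (40.7149, 74) (0, 74)]  |A|=1376.8746
6. ⊥bis P7·P4 via (21.61,21.765): [(0, 36.7103) (11.5027, 28.7708) (25.493, 33.8871) (40.7149, 74) (0, 74)]  |A|=1376.8746
7. ⊥bis P7·P5 via (16.79,41.795): [(0, 38.9854) (0, 36.7103) (11.5027, 28.7708) (25.493, 33.8871) (29.2875, 43.8863)]  |A|=251.0907
8. ⊥bis P7·P6 via (29.015,27.265): [(0, 38.9854) (0, 36.7103) (11.5027, 28.7708) (25.493, 33.8871) (29.2875, 43.8863)]  |A|=251.0907
9. canonical 5-gon: [(0, 38.9854) (0, 36.7103) (11.5027, 28.7708) (25.493, 33.8871) (29.2875, 43.8863)]
10. shoelace: 251.0907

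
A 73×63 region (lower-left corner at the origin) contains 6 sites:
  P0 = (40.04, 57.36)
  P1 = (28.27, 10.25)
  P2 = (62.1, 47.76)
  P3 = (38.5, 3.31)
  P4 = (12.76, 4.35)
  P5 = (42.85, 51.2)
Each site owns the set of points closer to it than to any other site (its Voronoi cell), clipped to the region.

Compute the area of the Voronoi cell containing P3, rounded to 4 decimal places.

Area of P3's cell: 774.1057

1. box [0,73]×[0,63]: [(0, 0) (73, 0) (73, 63) (0, 63)]
2. ⊥bis P3·P0 via (39.27,30.335): [(0, 31.4539) (0, 0) (73, 0) (73, 29.374)]  |A|=2220.2164
3. ⊥bis P3·P1 via (33.385,6.78): [(49.1732, 30.0528) (28.7855, 0) (73, 0) (73, 29.374)]  |A|=1014.3295
4. ⊥bis P3·P2 via (50.3,25.535): [(47.2183, 27.1712) (28.7855, 0) (73, 0) (73, 13.4828)]  |A|=774.4851
5. ⊥bis P3·P4 via (25.63,3.83): [(47.2183, 27.1712) (28.7855, 0) (73, 0) (73, 13.4828)]  |A|=774.4851
6. ⊥bis P3·P5 via (40.675,27.255): [(48.3783, 26.5553) (46.8921, 26.6903) (28.7855, 0) (73, 0) (73, 13.4828)]  |A|=774.1057
7. canonical 5-gon: [(48.3783, 26.5553) (46.8921, 26.6903) (28.7855, 0) (73, 0) (73, 13.4828)]
8. shoelace: 774.1057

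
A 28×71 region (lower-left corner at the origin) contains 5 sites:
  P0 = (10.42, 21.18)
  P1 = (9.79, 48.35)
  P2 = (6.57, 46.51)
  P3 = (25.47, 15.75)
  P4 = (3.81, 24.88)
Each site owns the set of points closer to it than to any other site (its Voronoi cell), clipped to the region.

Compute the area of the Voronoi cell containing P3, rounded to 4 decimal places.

Area of P3's cell: 368.4213

1. box [0,28]×[0,71]: [(0, 0) (28, 0) (28, 71) (0, 71)]
2. ⊥bis P3·P0 via (17.945,18.465): [(11.2829, 0) (28, 0) (28, 46.3338)]  |A|=387.2842
3. ⊥bis P3·P1 via (17.63,32.05): [(23.9418, 35.0858) (11.2829, 0) (28, 0) (28, 37.0378)]  |A|=368.4213
4. ⊥bis P3·P2 via (16.02,31.13): [(23.9418, 35.0858) (11.2829, 0) (28, 0) (28, 37.0378)]  |A|=368.4213
5. ⊥bis P3·P4 via (14.64,20.315): [(23.9418, 35.0858) (11.2829, 0) (28, 0) (28, 37.0378)]  |A|=368.4213
6. canonical 4-gon: [(23.9418, 35.0858) (11.2829, 0) (28, 0) (28, 37.0378)]
7. shoelace: 368.4213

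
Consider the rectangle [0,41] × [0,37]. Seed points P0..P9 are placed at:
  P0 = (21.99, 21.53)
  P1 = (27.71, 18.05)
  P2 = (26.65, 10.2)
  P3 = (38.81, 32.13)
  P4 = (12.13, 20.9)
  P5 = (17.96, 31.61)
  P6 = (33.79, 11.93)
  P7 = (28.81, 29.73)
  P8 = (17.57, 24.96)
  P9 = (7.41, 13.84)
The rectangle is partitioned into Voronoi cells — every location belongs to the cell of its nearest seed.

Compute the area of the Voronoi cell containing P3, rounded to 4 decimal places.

Area of P3's cell: 104.4720

1. box [0,41]×[0,37]: [(0, 0) (41, 0) (41, 37) (0, 37)]
2. ⊥bis P3·P0 via (30.4,26.83): [(41, 10.01) (41, 37) (23.9908, 37)]  |A|=229.5386
3. ⊥bis P3·P1 via (33.26,25.09): [(29.7554, 27.8529) (41, 18.9882) (41, 37) (23.9908, 37)]  |A|=179.0606
4. ⊥bis P3·P2 via (32.73,21.165): [(29.7554, 27.8529) (41, 18.9882) (41, 37) (23.9908, 37)]  |A|=179.0606
5. ⊥bis P3·P4 via (25.47,26.515): [(29.7554, 27.8529) (41, 18.9882) (41, 37) (23.9908, 37)]  |A|=179.0606
6. ⊥bis P3·P5 via (28.385,31.87): [(28.4328, 29.9515) (29.7554, 27.8529) (41, 18.9882) (41, 37) (28.2571, 37)]  |A|=164.0253
7. ⊥bis P3·P6 via (36.3,22.03): [(28.4328, 29.9515) (29.7554, 27.8529) (37.5289, 21.7246) (41, 20.862) (41, 37) (28.2571, 37)]  |A|=160.7732
8. ⊥bis P3·P7 via (33.81,30.93): [(35.667, 23.1924) (37.5289, 21.7246) (41, 20.862) (41, 37) (32.3532, 37)]  |A|=104.472
9. ⊥bis P3·P8 via (28.19,28.545): [(35.667, 23.1924) (37.5289, 21.7246) (41, 20.862) (41, 37) (32.3532, 37)]  |A|=104.472
10. ⊥bis P3·P9 via (23.11,22.985): [(35.667, 23.1924) (37.5289, 21.7246) (41, 20.862) (41, 37) (32.3532, 37)]  |A|=104.472
11. canonical 5-gon: [(35.667, 23.1924) (37.5289, 21.7246) (41, 20.862) (41, 37) (32.3532, 37)]
12. shoelace: 104.472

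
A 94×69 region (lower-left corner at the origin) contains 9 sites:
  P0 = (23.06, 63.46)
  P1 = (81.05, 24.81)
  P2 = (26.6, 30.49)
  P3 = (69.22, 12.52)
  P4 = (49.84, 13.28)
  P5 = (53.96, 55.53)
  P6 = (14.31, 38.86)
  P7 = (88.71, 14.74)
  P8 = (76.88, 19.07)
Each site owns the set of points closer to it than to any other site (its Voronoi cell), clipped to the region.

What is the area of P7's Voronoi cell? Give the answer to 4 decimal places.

1. box [0,94]×[0,69]: [(0, 0) (94, 0) (94, 69) (0, 69)]
2. ⊥bis P7·P0 via (55.885,39.1): [(26.8682, 0) (94, 0) (94, 69) (78.0743, 69)]  |A|=2865.483
3. ⊥bis P7·P1 via (84.88,19.775): [(58.8834, 0) (94, 0) (94, 26.7124)]  |A|=469.0241
4. ⊥bis P7·P2 via (57.655,22.615): [(58.8834, 0) (94, 0) (94, 26.7124)]  |A|=469.0241
5. ⊥bis P7·P3 via (78.965,13.63): [(78.7925, 15.1444) (80.5175, 0) (94, 0) (94, 26.7124)]  |A|=305.206
6. ⊥bis P7·P4 via (69.275,14.01): [(78.7925, 15.1444) (80.5175, 0) (94, 0) (94, 26.7124)]  |A|=305.206
7. ⊥bis P7·P5 via (71.335,35.135): [(78.7925, 15.1444) (80.5175, 0) (94, 0) (94, 26.7124)]  |A|=305.206
8. ⊥bis P7·P6 via (51.51,26.8): [(78.7925, 15.1444) (80.5175, 0) (94, 0) (94, 26.7124)]  |A|=305.206
9. ⊥bis P7·P8 via (82.795,16.905): [(83.4463, 18.6844) (79.5895, 8.1473) (80.5175, 0) (94, 0) (94, 26.7124)]  |A|=287.5137
10. canonical 5-gon: [(83.4463, 18.6844) (79.5895, 8.1473) (80.5175, 0) (94, 0) (94, 26.7124)]
11. shoelace: 287.5137

Area of P7's cell: 287.5137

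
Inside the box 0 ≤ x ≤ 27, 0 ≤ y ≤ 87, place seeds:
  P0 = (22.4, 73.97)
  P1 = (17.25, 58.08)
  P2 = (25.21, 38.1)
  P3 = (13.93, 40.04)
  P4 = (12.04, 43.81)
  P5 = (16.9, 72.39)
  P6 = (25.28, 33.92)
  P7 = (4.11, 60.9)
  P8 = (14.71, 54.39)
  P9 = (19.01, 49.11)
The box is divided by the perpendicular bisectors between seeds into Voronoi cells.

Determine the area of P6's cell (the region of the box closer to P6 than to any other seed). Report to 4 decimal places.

Area of P6's cell: 634.3295

1. box [0,27]×[0,87]: [(0, 0) (27, 0) (27, 87) (0, 87)]
2. ⊥bis P6·P0 via (23.84,53.945): [(0, 52.2307) (0, 0) (27, 0) (27, 54.1722)]  |A|=1436.4391
3. ⊥bis P6·P1 via (21.265,46): [(0, 38.9322) (0, 0) (27, 0) (27, 47.9061)]  |A|=1172.3175
4. ⊥bis P6·P2 via (25.245,36.01): [(0, 35.5872) (0, 0) (27, 0) (27, 36.0394)]  |A|=966.9595
5. ⊥bis P6·P3 via (19.605,36.98): [(19.0258, 35.9059) (0, 0.6211) (0, 0) (27, 0) (27, 36.0394)]  |A|=634.3295
6. ⊥bis P6·P4 via (18.66,38.865): [(19.0258, 35.9059) (0, 0.6211) (0, 0) (27, 0) (27, 36.0394)]  |A|=634.3295
7. ⊥bis P6·P5 via (21.09,53.155): [(19.0258, 35.9059) (0, 0.6211) (0, 0) (27, 0) (27, 36.0394)]  |A|=634.3295
8. ⊥bis P6·P7 via (14.695,47.41): [(19.0258, 35.9059) (0, 0.6211) (0, 0) (27, 0) (27, 36.0394)]  |A|=634.3295
9. ⊥bis P6·P8 via (19.995,44.155): [(19.0258, 35.9059) (0, 0.6211) (0, 0) (27, 0) (27, 36.0394)]  |A|=634.3295
10. ⊥bis P6·P9 via (22.145,41.515): [(19.0258, 35.9059) (0, 0.6211) (0, 0) (27, 0) (27, 36.0394)]  |A|=634.3295
11. canonical 5-gon: [(19.0258, 35.9059) (0, 0.6211) (0, 0) (27, 0) (27, 36.0394)]
12. shoelace: 634.3295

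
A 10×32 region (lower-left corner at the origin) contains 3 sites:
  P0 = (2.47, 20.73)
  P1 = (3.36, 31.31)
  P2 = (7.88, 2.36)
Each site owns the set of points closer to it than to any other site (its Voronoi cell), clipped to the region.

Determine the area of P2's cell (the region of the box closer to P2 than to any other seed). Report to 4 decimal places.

1. box [0,10]×[0,32]: [(0, 0) (10, 0) (10, 32) (0, 32)]
2. ⊥bis P2·P0 via (5.175,11.545): [(0, 10.021) (0, 0) (10, 0) (10, 12.966)]  |A|=114.9346
3. ⊥bis P2·P1 via (5.62,16.835): [(0, 10.021) (0, 0) (10, 0) (10, 12.966)]  |A|=114.9346
4. canonical 4-gon: [(0, 10.021) (0, 0) (10, 0) (10, 12.966)]
5. shoelace: 114.9346

Area of P2's cell: 114.9346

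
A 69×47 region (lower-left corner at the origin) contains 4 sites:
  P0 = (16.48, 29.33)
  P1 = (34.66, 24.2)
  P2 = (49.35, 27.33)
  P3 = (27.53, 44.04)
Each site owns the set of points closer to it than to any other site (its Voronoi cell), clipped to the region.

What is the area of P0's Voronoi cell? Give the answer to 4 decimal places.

Area of P0's cell: 994.4572

1. box [0,69]×[0,47]: [(0, 0) (69, 0) (69, 47) (0, 47)]
2. ⊥bis P0·P1 via (25.57,26.765): [(0, 0) (18.0175, 0) (31.2799, 47) (0, 47)]  |A|=1158.4883
3. ⊥bis P0·P2 via (32.915,28.33): [(0, 0) (18.0175, 0) (31.2799, 47) (0, 47)]  |A|=1158.4883
4. ⊥bis P0·P3 via (22.005,36.685): [(0, 0) (18.0175, 0) (27.2561, 32.7404) (8.2734, 47) (0, 47)]  |A|=994.4572
5. canonical 5-gon: [(0, 0) (18.0175, 0) (27.2561, 32.7404) (8.2734, 47) (0, 47)]
6. shoelace: 994.4572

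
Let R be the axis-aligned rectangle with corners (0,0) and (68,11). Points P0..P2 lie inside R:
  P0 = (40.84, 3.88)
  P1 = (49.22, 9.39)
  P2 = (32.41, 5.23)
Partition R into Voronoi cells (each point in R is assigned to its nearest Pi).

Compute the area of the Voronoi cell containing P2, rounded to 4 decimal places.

Area of P2's cell: 404.5397

1. box [0,68]×[0,11]: [(0, 0) (68, 0) (68, 11) (0, 11)]
2. ⊥bis P2·P0 via (36.625,4.555): [(0, 0) (35.8956, 0) (37.6571, 11) (0, 11)]  |A|=404.5397
3. ⊥bis P2·P1 via (40.815,7.31): [(0, 0) (35.8956, 0) (37.6571, 11) (0, 11)]  |A|=404.5397
4. canonical 4-gon: [(0, 0) (35.8956, 0) (37.6571, 11) (0, 11)]
5. shoelace: 404.5397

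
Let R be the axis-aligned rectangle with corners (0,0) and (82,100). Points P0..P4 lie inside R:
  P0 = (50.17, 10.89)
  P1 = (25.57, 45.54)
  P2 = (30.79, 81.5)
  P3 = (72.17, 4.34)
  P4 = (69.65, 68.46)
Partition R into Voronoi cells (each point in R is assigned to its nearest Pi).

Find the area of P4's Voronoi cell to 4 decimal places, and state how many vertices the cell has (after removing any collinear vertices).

Area of P4's cell: 1878.5566 (6 vertices)

1. box [0,82]×[0,100]: [(0, 0) (82, 0) (82, 100) (0, 100)]
2. ⊥bis P4·P0 via (59.91,39.675): [(0, 59.9468) (82, 32.2004) (82, 100) (0, 100)]  |A|=4421.9657
3. ⊥bis P4·P1 via (47.61,57): [(55.9156, 41.0266) (82, 32.2004) (82, 100) (25.2516, 100)]  |A|=2557.5808
4. ⊥bis P4·P2 via (50.22,74.98): [(45.5293, 61.0015) (55.9156, 41.0266) (82, 32.2004) (82, 100) (58.6158, 100)]  |A|=1907.0039
5. ⊥bis P4·P3 via (70.91,36.4): [(45.5293, 61.0015) (55.9156, 41.0266) (69.7262, 36.3535) (82, 36.8359) (82, 100) (58.6158, 100)]  |A|=1878.5566
6. canonical 6-gon: [(45.5293, 61.0015) (55.9156, 41.0266) (69.7262, 36.3535) (82, 36.8359) (82, 100) (58.6158, 100)]
7. shoelace: 1878.5566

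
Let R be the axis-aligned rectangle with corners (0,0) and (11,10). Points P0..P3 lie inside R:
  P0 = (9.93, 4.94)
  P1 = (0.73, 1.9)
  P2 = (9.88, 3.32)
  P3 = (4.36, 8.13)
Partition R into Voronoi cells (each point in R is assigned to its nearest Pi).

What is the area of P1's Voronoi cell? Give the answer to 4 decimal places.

1. box [0,11]×[0,10]: [(0, 0) (11, 0) (11, 10) (0, 10)]
2. ⊥bis P1·P0 via (5.33,3.42): [(0, 0) (6.4601, 0) (3.1557, 10) (0, 10)]  |A|=48.0791
3. ⊥bis P1·P2 via (5.305,2.61): [(0, 0) (5.71, 0) (5.0458, 4.28) (3.1557, 10) (0, 10)]  |A|=46.4741
4. ⊥bis P1·P3 via (2.545,5.015): [(0, 6.4979) (0, 0) (5.71, 0) (5.169, 3.4861)]  |A|=26.7467
5. canonical 4-gon: [(0, 6.4979) (0, 0) (5.71, 0) (5.169, 3.4861)]
6. shoelace: 26.7467

Area of P1's cell: 26.7467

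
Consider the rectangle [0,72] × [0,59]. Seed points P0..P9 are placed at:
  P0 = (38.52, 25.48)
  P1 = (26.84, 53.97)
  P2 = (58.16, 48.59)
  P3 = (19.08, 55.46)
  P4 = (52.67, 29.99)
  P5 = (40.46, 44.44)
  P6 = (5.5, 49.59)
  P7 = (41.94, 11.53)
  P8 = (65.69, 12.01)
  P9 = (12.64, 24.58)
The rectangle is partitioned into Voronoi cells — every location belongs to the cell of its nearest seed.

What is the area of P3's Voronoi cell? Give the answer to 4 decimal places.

Area of P3's cell: 160.2614

1. box [0,72]×[0,59]: [(0, 0) (72, 0) (72, 59) (0, 59)]
2. ⊥bis P3·P0 via (28.8,40.47): [(0, 21.7952) (57.3766, 59) (0, 59)]  |A|=1067.3442
3. ⊥bis P3·P1 via (22.96,54.715): [(0, 21.7952) (19.0053, 34.1188) (23.7828, 59) (0, 59)]  |A|=649.4167
4. ⊥bis P3·P2 via (38.62,52.025): [(0, 21.7952) (19.0053, 34.1188) (23.7828, 59) (0, 59)]  |A|=649.4167
5. ⊥bis P3·P4 via (35.875,42.725): [(0, 21.7952) (19.0053, 34.1188) (23.7828, 59) (0, 59)]  |A|=649.4167
6. ⊥bis P3·P5 via (29.77,49.95): [(0, 21.7952) (19.0053, 34.1188) (23.7828, 59) (0, 59)]  |A|=649.4167
7. ⊥bis P3·P6 via (12.29,52.525): [(19.387, 36.1065) (23.7828, 59) (9.4912, 59)]  |A|=163.5927
8. ⊥bis P3·P7 via (30.51,33.495): [(19.387, 36.1065) (23.7828, 59) (9.4912, 59)]  |A|=163.5927
9. ⊥bis P3·P8 via (42.385,33.735): [(19.387, 36.1065) (23.7828, 59) (9.4912, 59)]  |A|=163.5927
10. ⊥bis P3·P9 via (15.86,40.02): [(17.8772, 39.5993) (19.9737, 39.1621) (23.7828, 59) (9.4912, 59)]  |A|=160.2614
11. canonical 4-gon: [(17.8772, 39.5993) (19.9737, 39.1621) (23.7828, 59) (9.4912, 59)]
12. shoelace: 160.2614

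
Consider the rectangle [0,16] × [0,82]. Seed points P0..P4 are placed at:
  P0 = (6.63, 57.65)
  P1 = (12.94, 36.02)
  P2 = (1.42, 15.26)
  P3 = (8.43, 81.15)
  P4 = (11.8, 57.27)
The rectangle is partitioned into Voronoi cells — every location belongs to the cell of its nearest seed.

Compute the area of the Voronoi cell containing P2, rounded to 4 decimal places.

Area of P2's cell: 402.9595

1. box [0,16]×[0,82]: [(0, 0) (16, 0) (16, 82) (0, 82)]
2. ⊥bis P2·P0 via (4.025,36.455): [(0, 36.9497) (0, 0) (16, 0) (16, 34.9832)]  |A|=575.4632
3. ⊥bis P2·P1 via (7.18,25.64): [(0, 29.6243) (0, 0) (16, 0) (16, 20.7457)]  |A|=402.9595
4. ⊥bis P2·P3 via (4.925,48.205): [(0, 29.6243) (0, 0) (16, 0) (16, 20.7457)]  |A|=402.9595
5. ⊥bis P2·P4 via (6.61,36.265): [(0, 29.6243) (0, 0) (16, 0) (16, 20.7457)]  |A|=402.9595
6. canonical 4-gon: [(0, 29.6243) (0, 0) (16, 0) (16, 20.7457)]
7. shoelace: 402.9595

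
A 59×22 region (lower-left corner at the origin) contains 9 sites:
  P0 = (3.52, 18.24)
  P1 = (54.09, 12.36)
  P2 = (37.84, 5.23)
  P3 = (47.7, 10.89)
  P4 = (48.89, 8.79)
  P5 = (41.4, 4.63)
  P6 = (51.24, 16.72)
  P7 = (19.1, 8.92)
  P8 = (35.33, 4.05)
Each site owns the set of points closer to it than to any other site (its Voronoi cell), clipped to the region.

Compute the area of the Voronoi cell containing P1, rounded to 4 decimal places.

1. box [0,59]×[0,22]: [(0, 0) (59, 0) (59, 22) (0, 22)]
2. ⊥bis P1·P0 via (28.805,15.3): [(27.026, 0) (59, 0) (59, 22) (29.584, 22)]  |A|=675.2896
3. ⊥bis P1·P2 via (45.965,8.795): [(49.824, 0) (59, 0) (59, 22) (40.1711, 22)]  |A|=308.0547
4. ⊥bis P1·P3 via (50.895,11.625): [(53.5693, 0) (59, 0) (59, 22) (48.5083, 22)]  |A|=175.1469
5. ⊥bis P1·P4 via (51.49,10.575): [(50.9584, 11.3493) (58.7501, 0) (59, 0) (59, 22) (48.5083, 22)]  |A|=145.7474
6. ⊥bis P1·P5 via (47.745,8.495): [(50.9584, 11.3493) (58.7501, 0) (59, 0) (59, 22) (48.5083, 22)]  |A|=145.7474
7. ⊥bis P1·P6 via (52.665,14.54): [(50.5434, 13.1532) (50.9584, 11.3493) (58.7501, 0) (59, 0) (59, 18.681)]  |A|=85.3046
8. ⊥bis P1·P7 via (36.595,10.64): [(50.5434, 13.1532) (50.9584, 11.3493) (58.7501, 0) (59, 0) (59, 18.681)]  |A|=85.3046
9. ⊥bis P1·P8 via (44.71,8.205): [(50.5434, 13.1532) (50.9584, 11.3493) (58.7501, 0) (59, 0) (59, 18.681)]  |A|=85.3046
10. canonical 5-gon: [(50.5434, 13.1532) (50.9584, 11.3493) (58.7501, 0) (59, 0) (59, 18.681)]
11. shoelace: 85.3046

Area of P1's cell: 85.3046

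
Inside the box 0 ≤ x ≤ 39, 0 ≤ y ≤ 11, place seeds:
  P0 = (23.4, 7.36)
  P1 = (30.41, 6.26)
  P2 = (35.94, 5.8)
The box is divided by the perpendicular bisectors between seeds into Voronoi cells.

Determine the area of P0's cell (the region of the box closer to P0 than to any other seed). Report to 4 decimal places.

1. box [0,39]×[0,11]: [(0, 0) (39, 0) (39, 11) (0, 11)]
2. ⊥bis P0·P1 via (26.905,6.81): [(0, 0) (25.8364, 0) (27.5625, 11) (0, 11)]  |A|=293.6938
3. ⊥bis P0·P2 via (29.67,6.58): [(0, 0) (25.8364, 0) (27.5625, 11) (0, 11)]  |A|=293.6938
4. canonical 4-gon: [(0, 0) (25.8364, 0) (27.5625, 11) (0, 11)]
5. shoelace: 293.6938

Area of P0's cell: 293.6938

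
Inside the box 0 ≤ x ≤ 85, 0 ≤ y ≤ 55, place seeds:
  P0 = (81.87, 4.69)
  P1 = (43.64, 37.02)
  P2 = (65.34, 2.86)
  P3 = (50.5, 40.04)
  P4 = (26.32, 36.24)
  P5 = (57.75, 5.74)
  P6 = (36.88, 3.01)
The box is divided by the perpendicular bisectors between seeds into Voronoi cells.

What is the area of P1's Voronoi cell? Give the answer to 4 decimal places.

1. box [0,85]×[0,55]: [(0, 0) (85, 0) (85, 55) (0, 55)]
2. ⊥bis P1·P0 via (62.755,20.855): [(0, 0) (45.1185, 0) (85, 47.1596) (85, 55) (0, 55)]  |A|=3734.6038
3. ⊥bis P1·P2 via (54.49,19.94): [(0, 0) (23.1006, 0) (70.677, 30.2227) (85, 47.1596) (85, 55) (0, 55)]  |A|=3401.8824
4. ⊥bis P1·P3 via (47.07,38.53): [(0, 0) (23.1006, 0) (55.087, 20.3192) (39.8194, 55) (0, 55)]  |A|=2440.0681
5. ⊥bis P1·P4 via (34.98,36.63): [(36.2533, 8.3552) (55.087, 20.3192) (39.8194, 55) (34.1527, 55)]  |A|=550.0731
6. ⊥bis P1·P5 via (50.695,21.38): [(35.966, 14.7359) (53.9697, 22.8572) (39.8194, 55) (34.1527, 55)]  |A|=460.8852
7. ⊥bis P1·P6 via (40.26,20.015): [(35.6873, 20.9239) (45.4029, 18.9928) (53.9697, 22.8572) (39.8194, 55) (34.1527, 55)]  |A|=431.0947
8. canonical 5-gon: [(35.6873, 20.9239) (45.4029, 18.9928) (53.9697, 22.8572) (39.8194, 55) (34.1527, 55)]
9. shoelace: 431.0947

Area of P1's cell: 431.0947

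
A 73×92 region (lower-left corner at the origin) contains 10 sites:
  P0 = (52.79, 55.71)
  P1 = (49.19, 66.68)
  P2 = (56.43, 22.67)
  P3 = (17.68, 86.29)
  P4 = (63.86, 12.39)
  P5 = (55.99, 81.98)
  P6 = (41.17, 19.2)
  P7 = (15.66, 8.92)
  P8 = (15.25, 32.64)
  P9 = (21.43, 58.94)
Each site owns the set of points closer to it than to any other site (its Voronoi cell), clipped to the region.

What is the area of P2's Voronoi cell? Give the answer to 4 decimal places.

1. box [0,73]×[0,92]: [(0, 0) (73, 0) (73, 92) (0, 92)]
2. ⊥bis P2·P0 via (54.61,39.19): [(0, 33.1736) (0, 0) (73, 0) (73, 41.216)]  |A|=2715.2226
3. ⊥bis P2·P1 via (52.81,44.675): [(0, 33.1736) (0, 0) (73, 0) (73, 41.216)]  |A|=2715.2226
4. ⊥bis P2·P3 via (37.055,54.48): [(2.5321, 33.4526) (0, 31.9103) (0, 0) (73, 0) (73, 41.216)]  |A|=2713.6232
5. ⊥bis P2·P4 via (60.145,17.53): [(2.5321, 33.4526) (0, 31.9103) (0, 0) (35.8908, 0) (73, 26.8211) (73, 41.216)]  |A|=2215.9688
6. ⊥bis P2·P5 via (56.21,52.325): [(2.5321, 33.4526) (0, 31.9103) (0, 0) (35.8908, 0) (73, 26.8211) (73, 41.216)]  |A|=2215.9688
7. ⊥bis P2·P6 via (48.8,20.935): [(44.8924, 38.1194) (51.0663, 10.9683) (73, 26.8211) (73, 41.216)]  |A|=549.002
8. ⊥bis P2·P7 via (36.045,15.795): [(44.8924, 38.1194) (51.0663, 10.9683) (73, 26.8211) (73, 41.216)]  |A|=549.002
9. ⊥bis P2·P8 via (35.84,27.655): [(44.8924, 38.1194) (51.0663, 10.9683) (73, 26.8211) (73, 41.216)]  |A|=549.002
10. ⊥bis P2·P9 via (38.93,40.805): [(44.8924, 38.1194) (51.0663, 10.9683) (73, 26.8211) (73, 41.216)]  |A|=549.002
11. canonical 4-gon: [(44.8924, 38.1194) (51.0663, 10.9683) (73, 26.8211) (73, 41.216)]
12. shoelace: 549.002

Area of P2's cell: 549.0020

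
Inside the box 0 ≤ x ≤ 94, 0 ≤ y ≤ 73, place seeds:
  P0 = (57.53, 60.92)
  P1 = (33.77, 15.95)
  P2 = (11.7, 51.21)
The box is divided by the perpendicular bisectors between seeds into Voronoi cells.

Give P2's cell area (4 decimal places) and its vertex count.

1. box [0,94]×[0,73]: [(0, 0) (94, 0) (94, 73) (0, 73)]
2. ⊥bis P2·P0 via (34.615,56.065): [(0, 0) (46.4935, 0) (31.027, 73) (0, 73)]  |A|=2829.4972
3. ⊥bis P2·P1 via (22.735,33.58): [(0, 19.3497) (37.4301, 42.778) (31.027, 73) (0, 73)]  |A|=1472.9179
4. canonical 4-gon: [(0, 19.3497) (37.4301, 42.778) (31.027, 73) (0, 73)]
5. shoelace: 1472.9179

Area of P2's cell: 1472.9179 (4 vertices)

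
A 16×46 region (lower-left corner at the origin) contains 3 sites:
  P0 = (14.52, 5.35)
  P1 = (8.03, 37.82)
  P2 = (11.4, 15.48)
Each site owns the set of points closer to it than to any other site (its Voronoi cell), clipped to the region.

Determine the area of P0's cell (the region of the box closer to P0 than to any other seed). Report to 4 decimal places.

1. box [0,16]×[0,46]: [(0, 0) (16, 0) (16, 46) (0, 46)]
2. ⊥bis P0·P1 via (11.275,21.585): [(0, 19.3314) (0, 0) (16, 0) (16, 22.5294)]  |A|=334.8865
3. ⊥bis P0·P2 via (12.96,10.415): [(0, 6.4234) (0, 0) (16, 0) (16, 11.3513)]  |A|=142.1974
4. canonical 4-gon: [(0, 6.4234) (0, 0) (16, 0) (16, 11.3513)]
5. shoelace: 142.1974

Area of P0's cell: 142.1974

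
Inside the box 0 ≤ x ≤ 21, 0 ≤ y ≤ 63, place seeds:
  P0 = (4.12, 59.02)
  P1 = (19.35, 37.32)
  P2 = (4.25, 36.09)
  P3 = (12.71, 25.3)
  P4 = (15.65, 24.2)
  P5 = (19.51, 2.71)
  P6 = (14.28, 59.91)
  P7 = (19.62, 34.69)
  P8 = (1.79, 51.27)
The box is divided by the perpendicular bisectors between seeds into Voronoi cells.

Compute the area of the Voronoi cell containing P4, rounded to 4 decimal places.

1. box [0,21]×[0,63]: [(0, 0) (21, 0) (21, 63) (0, 63)]
2. ⊥bis P4·P0 via (9.885,41.61): [(0, 38.3368) (0, 0) (21, 0) (21, 45.2905)]  |A|=878.0866
3. ⊥bis P4·P1 via (17.5,30.76): [(0, 35.6952) (0, 0) (21, 0) (21, 29.773)]  |A|=687.4158
4. ⊥bis P4·P2 via (9.95,30.145): [(12.1616, 32.2655) (0, 20.6051) (0, 0) (21, 0) (21, 29.773)]  |A|=595.6553
5. ⊥bis P4·P3 via (14.18,24.75): [(16.5309, 31.0333) (4.9198, 0) (21, 0) (21, 29.773)]  |A|=316.0401
6. ⊥bis P4·P5 via (17.58,13.455): [(16.5309, 31.0333) (9.4046, 11.9865) (21, 14.0693) (21, 29.773)]  |A|=138.0973
7. ⊥bis P4·P6 via (14.965,42.055): [(16.5309, 31.0333) (9.4046, 11.9865) (21, 14.0693) (21, 29.773)]  |A|=138.0973
8. ⊥bis P4·P7 via (17.635,29.445): [(16.1473, 30.008) (9.4046, 11.9865) (21, 14.0693) (21, 28.1715)]  |A|=131.6788
9. ⊥bis P4·P8 via (8.72,37.735): [(16.1473, 30.008) (9.4046, 11.9865) (21, 14.0693) (21, 28.1715)]  |A|=131.6788
10. canonical 4-gon: [(16.1473, 30.008) (9.4046, 11.9865) (21, 14.0693) (21, 28.1715)]
11. shoelace: 131.6788

Area of P4's cell: 131.6788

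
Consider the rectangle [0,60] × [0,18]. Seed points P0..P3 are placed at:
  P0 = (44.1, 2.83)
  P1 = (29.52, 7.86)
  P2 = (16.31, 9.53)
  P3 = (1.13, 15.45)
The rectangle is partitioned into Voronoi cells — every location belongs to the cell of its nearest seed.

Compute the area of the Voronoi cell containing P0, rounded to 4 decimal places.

Area of P0's cell: 394.7229

1. box [0,60]×[0,18]: [(0, 0) (60, 0) (60, 18) (0, 18)]
2. ⊥bis P0·P1 via (36.81,5.345): [(34.966, 0) (60, 0) (60, 18) (41.1759, 18)]  |A|=394.7229
3. ⊥bis P0·P2 via (30.205,6.18): [(34.966, 0) (60, 0) (60, 18) (41.1759, 18)]  |A|=394.7229
4. ⊥bis P0·P3 via (22.615,9.14): [(34.966, 0) (60, 0) (60, 18) (41.1759, 18)]  |A|=394.7229
5. canonical 4-gon: [(34.966, 0) (60, 0) (60, 18) (41.1759, 18)]
6. shoelace: 394.7229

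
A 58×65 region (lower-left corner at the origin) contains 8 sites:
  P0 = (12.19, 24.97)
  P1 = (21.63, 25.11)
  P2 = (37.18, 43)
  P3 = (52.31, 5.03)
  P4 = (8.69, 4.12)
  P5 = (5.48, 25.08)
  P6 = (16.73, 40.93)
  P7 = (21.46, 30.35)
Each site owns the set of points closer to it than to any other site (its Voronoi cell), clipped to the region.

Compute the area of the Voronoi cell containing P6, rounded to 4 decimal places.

1. box [0,58]×[0,65]: [(0, 0) (58, 0) (58, 65) (0, 65)]
2. ⊥bis P6·P0 via (14.46,32.95): [(0, 37.0633) (58, 20.5646) (58, 65) (0, 65)]  |A|=2098.7918
3. ⊥bis P6·P1 via (19.18,33.02): [(0, 37.0633) (16.8026, 32.2836) (58, 45.0439) (58, 65) (0, 65)]  |A|=1594.549
4. ⊥bis P6·P2 via (26.955,41.965): [(0, 37.0633) (16.8026, 32.2836) (27.5966, 35.6269) (24.6233, 65) (0, 65)]  |A|=800.9939
5. ⊥bis P6·P3 via (34.52,22.98): [(0, 37.0633) (16.8026, 32.2836) (27.5966, 35.6269) (24.6233, 65) (0, 65)]  |A|=800.9939
6. ⊥bis P6·P4 via (12.71,22.525): [(0, 37.0633) (16.8026, 32.2836) (27.5966, 35.6269) (24.6233, 65) (0, 65)]  |A|=800.9939
7. ⊥bis P6·P5 via (11.105,33.005): [(0, 40.8871) (8.9904, 34.5059) (16.8026, 32.2836) (27.5966, 35.6269) (24.6233, 65) (0, 65)]  |A|=783.8051
8. ⊥bis P6·P7 via (19.095,35.64): [(0, 40.8871) (8.9904, 34.5059) (13.6154, 33.1902) (27.2272, 39.2757) (24.6233, 65) (0, 65)]  |A|=747.6274
9. canonical 6-gon: [(0, 40.8871) (8.9904, 34.5059) (13.6154, 33.1902) (27.2272, 39.2757) (24.6233, 65) (0, 65)]
10. shoelace: 747.6274

Area of P6's cell: 747.6274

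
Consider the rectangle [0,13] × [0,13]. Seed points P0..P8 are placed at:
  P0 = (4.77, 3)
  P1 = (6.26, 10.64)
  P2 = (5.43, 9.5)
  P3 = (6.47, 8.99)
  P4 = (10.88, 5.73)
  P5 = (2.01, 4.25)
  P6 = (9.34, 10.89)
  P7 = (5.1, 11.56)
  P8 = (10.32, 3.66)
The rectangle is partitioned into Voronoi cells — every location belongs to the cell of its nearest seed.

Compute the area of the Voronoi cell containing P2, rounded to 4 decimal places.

Area of P2's cell: 13.8276

1. box [0,13]×[0,13]: [(0, 0) (13, 0) (13, 13) (0, 13)]
2. ⊥bis P2·P0 via (5.1,6.25): [(0, 6.7678) (13, 5.4478) (13, 13) (0, 13)]  |A|=89.598
3. ⊥bis P2·P1 via (5.845,10.07): [(0, 6.7678) (12.0628, 5.543) (1.8207, 13) (0, 13)]  |A|=44.3769
4. ⊥bis P2·P3 via (5.95,9.245): [(0, 6.7678) (4.5106, 6.3098) (6.2205, 9.7966) (1.8207, 13) (0, 13)]  |A|=30.555
5. ⊥bis P2·P4 via (8.155,7.615): [(0, 6.7678) (4.5106, 6.3098) (6.2205, 9.7966) (1.8207, 13) (0, 13)]  |A|=30.555
6. ⊥bis P2·P5 via (3.72,6.875): [(0, 9.2983) (4.5293, 6.3478) (6.2205, 9.7966) (1.8207, 13) (0, 13)]  |A|=24.7345
7. ⊥bis P2·P6 via (7.385,10.195): [(0, 9.2983) (4.5293, 6.3478) (6.2205, 9.7966) (1.8207, 13) (0, 13)]  |A|=24.7345
8. ⊥bis P2·P7 via (5.265,10.53): [(0, 9.6866) (0, 9.2983) (4.5293, 6.3478) (6.2205, 9.7966) (5.2225, 10.5232)]  |A|=13.8276
9. ⊥bis P2·P8 via (7.875,6.58): [(0, 9.6866) (0, 9.2983) (4.5293, 6.3478) (6.2205, 9.7966) (5.2225, 10.5232)]  |A|=13.8276
10. canonical 5-gon: [(0, 9.6866) (0, 9.2983) (4.5293, 6.3478) (6.2205, 9.7966) (5.2225, 10.5232)]
11. shoelace: 13.8276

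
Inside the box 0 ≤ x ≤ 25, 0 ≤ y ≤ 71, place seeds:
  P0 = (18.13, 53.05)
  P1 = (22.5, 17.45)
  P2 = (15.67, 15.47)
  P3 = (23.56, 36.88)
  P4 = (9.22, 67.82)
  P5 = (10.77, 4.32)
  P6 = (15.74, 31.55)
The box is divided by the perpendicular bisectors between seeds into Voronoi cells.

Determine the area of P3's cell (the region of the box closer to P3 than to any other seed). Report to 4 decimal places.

Area of P3's cell: 110.6987

1. box [0,25]×[0,71]: [(0, 0) (25, 0) (25, 71) (0, 71)]
2. ⊥bis P3·P0 via (20.845,44.965): [(0, 37.9651) (0, 0) (25, 0) (25, 46.3603)]  |A|=1054.0673
3. ⊥bis P3·P1 via (23.03,27.165): [(0, 37.9651) (0, 28.4214) (25, 27.0575) (25, 46.3603)]  |A|=360.5807
4. ⊥bis P3·P2 via (19.615,26.175): [(0, 37.9651) (0, 33.4035) (15.8684, 27.5557) (25, 27.0575) (25, 46.3603)]  |A|=321.0517
5. ⊥bis P3·P4 via (16.39,52.35): [(0, 37.9651) (0, 33.4035) (15.8684, 27.5557) (25, 27.0575) (25, 46.3603)]  |A|=321.0517
6. ⊥bis P3·P5 via (17.165,20.6): [(0, 37.9651) (0, 33.4035) (15.8684, 27.5557) (25, 27.0575) (25, 46.3603)]  |A|=321.0517
7. ⊥bis P3·P6 via (19.65,34.215): [(13.9102, 42.6362) (24.5102, 27.0842) (25, 27.0575) (25, 46.3603)]  |A|=110.6987
8. canonical 4-gon: [(13.9102, 42.6362) (24.5102, 27.0842) (25, 27.0575) (25, 46.3603)]
9. shoelace: 110.6987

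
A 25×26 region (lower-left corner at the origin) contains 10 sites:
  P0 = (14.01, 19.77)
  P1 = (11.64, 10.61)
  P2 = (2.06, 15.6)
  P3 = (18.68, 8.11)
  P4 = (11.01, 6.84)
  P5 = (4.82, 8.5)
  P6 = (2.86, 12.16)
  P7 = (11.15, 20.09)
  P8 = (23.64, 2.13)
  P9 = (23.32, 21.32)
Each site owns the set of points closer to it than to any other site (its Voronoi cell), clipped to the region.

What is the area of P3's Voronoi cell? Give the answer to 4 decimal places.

1. box [0,25]×[0,26]: [(0, 0) (25, 0) (25, 26) (0, 26)]
2. ⊥bis P3·P0 via (16.345,13.94): [(0, 7.3936) (0, 0) (25, 0) (25, 17.4065)]  |A|=310.0005
3. ⊥bis P3·P1 via (15.16,9.36): [(16.8596, 14.1461) (11.8361, 0) (25, 0) (25, 17.4065)]  |A|=163.9564
4. ⊥bis P3·P2 via (10.37,11.855): [(16.8596, 14.1461) (11.8361, 0) (25, 0) (25, 17.4065)]  |A|=163.9564
5. ⊥bis P3·P4 via (14.845,7.475): [(16.8596, 14.1461) (14.7323, 8.1556) (16.0827, 0) (25, 0) (25, 17.4065)]  |A|=146.6397
6. ⊥bis P3·P5 via (11.75,8.305): [(16.8596, 14.1461) (14.7323, 8.1556) (16.0827, 0) (25, 0) (25, 17.4065)]  |A|=146.6397
7. ⊥bis P3·P6 via (10.77,10.135): [(16.8596, 14.1461) (14.7323, 8.1556) (16.0827, 0) (25, 0) (25, 17.4065)]  |A|=146.6397
8. ⊥bis P3·P7 via (14.915,14.1): [(16.8596, 14.1461) (14.7323, 8.1556) (16.0827, 0) (25, 0) (25, 17.4065)]  |A|=146.6397
9. ⊥bis P3·P8 via (21.16,5.12): [(16.8596, 14.1461) (14.7323, 8.1556) (15.9504, 0.799) (25, 8.305) (25, 17.4065)]  |A|=105.4987
10. ⊥bis P3·P9 via (21,14.715): [(19.5509, 15.224) (16.8596, 14.1461) (14.7323, 8.1556) (15.9504, 0.799) (25, 8.305) (25, 13.31)]  |A|=94.3377
11. canonical 6-gon: [(19.5509, 15.224) (16.8596, 14.1461) (14.7323, 8.1556) (15.9504, 0.799) (25, 8.305) (25, 13.31)]
12. shoelace: 94.3377

Area of P3's cell: 94.3377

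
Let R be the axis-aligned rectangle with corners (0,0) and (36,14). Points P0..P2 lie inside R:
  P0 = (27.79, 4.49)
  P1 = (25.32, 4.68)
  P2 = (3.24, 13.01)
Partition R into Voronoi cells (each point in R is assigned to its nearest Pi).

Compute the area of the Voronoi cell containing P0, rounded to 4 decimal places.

1. box [0,36]×[0,14]: [(0, 0) (36, 0) (36, 14) (0, 14)]
2. ⊥bis P0·P1 via (26.555,4.585): [(26.2023, 0) (36, 0) (36, 14) (27.2792, 14)]  |A|=129.6292
3. ⊥bis P0·P2 via (15.515,8.75): [(26.2023, 0) (36, 0) (36, 14) (27.2792, 14)]  |A|=129.6292
4. canonical 4-gon: [(26.2023, 0) (36, 0) (36, 14) (27.2792, 14)]
5. shoelace: 129.6292

Area of P0's cell: 129.6292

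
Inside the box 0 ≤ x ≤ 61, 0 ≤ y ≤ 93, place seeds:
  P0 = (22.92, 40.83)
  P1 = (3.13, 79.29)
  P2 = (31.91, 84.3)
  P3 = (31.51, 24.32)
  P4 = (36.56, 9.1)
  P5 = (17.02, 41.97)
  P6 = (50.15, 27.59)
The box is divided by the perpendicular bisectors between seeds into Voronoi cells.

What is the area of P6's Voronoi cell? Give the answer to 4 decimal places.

Area of P6's cell: 902.5917

1. box [0,61]×[0,93]: [(0, 0) (61, 0) (61, 93) (0, 93)]
2. ⊥bis P6·P0 via (36.535,34.21): [(19.9011, 0) (61, 0) (61, 84.5259)]  |A|=1736.9588
3. ⊥bis P6·P1 via (26.64,53.44): [(19.9011, 0) (61, 0) (61, 84.5259)]  |A|=1736.9588
4. ⊥bis P6·P2 via (41.03,55.945): [(48.229, 58.2605) (19.9011, 0) (61, 0) (61, 62.3681)]  |A|=1595.4705
5. ⊥bis P6·P3 via (40.83,25.955): [(48.229, 58.2605) (38.627, 38.5126) (45.3833, 0) (61, 0) (61, 62.3681)]  |A|=1104.7791
6. ⊥bis P6·P4 via (43.355,18.345): [(48.229, 58.2605) (38.627, 38.5126) (41.9889, 19.3491) (61, 5.3761) (61, 62.3681)]  |A|=902.5917
7. ⊥bis P6·P5 via (33.585,34.78): [(48.229, 58.2605) (38.627, 38.5126) (41.9889, 19.3491) (61, 5.3761) (61, 62.3681)]  |A|=902.5917
8. canonical 5-gon: [(48.229, 58.2605) (38.627, 38.5126) (41.9889, 19.3491) (61, 5.3761) (61, 62.3681)]
9. shoelace: 902.5917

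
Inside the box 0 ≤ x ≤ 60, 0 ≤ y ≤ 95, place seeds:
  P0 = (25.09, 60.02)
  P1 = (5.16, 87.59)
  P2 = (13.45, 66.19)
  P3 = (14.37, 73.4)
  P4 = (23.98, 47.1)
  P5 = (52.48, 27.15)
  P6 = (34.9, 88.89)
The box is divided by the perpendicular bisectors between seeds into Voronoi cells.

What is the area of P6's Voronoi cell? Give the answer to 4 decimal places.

Area of P6's cell: 913.3531

1. box [0,60]×[0,95]: [(0, 0) (60, 0) (60, 95) (0, 95)]
2. ⊥bis P6·P0 via (29.995,74.455): [(0, 84.6473) (60, 64.2593) (60, 95) (0, 95)]  |A|=1232.8019
3. ⊥bis P6·P1 via (20.03,88.24): [(20.4914, 77.6843) (60, 64.2593) (60, 95) (19.7345, 95)]  |A|=955.8727
4. ⊥bis P6·P2 via (24.175,77.54): [(20.3393, 81.1645) (26.005, 75.8108) (60, 64.2593) (60, 95) (19.7345, 95)]  |A|=946.4211
5. ⊥bis P6·P3 via (24.635,81.145): [(20.076, 87.1873) (29.5749, 74.5977) (60, 64.2593) (60, 95) (19.7345, 95)]  |A|=913.3531
6. ⊥bis P6·P4 via (29.44,67.995): [(20.076, 87.1873) (29.5749, 74.5977) (60, 64.2593) (60, 95) (19.7345, 95)]  |A|=913.3531
7. ⊥bis P6·P5 via (43.69,58.02): [(20.076, 87.1873) (29.5749, 74.5977) (60, 64.2593) (60, 95) (19.7345, 95)]  |A|=913.3531
8. canonical 5-gon: [(20.076, 87.1873) (29.5749, 74.5977) (60, 64.2593) (60, 95) (19.7345, 95)]
9. shoelace: 913.3531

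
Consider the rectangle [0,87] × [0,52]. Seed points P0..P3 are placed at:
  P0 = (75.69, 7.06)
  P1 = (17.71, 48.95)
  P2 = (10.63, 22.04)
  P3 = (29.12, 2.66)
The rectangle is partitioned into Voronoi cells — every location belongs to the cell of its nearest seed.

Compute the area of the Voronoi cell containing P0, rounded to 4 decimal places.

1. box [0,87]×[0,52]: [(0, 0) (87, 0) (87, 52) (0, 52)]
2. ⊥bis P0·P1 via (46.7,28.005): [(26.4667, 0) (87, 0) (87, 52) (64.0362, 52)]  |A|=2170.9269
3. ⊥bis P0·P2 via (43.16,14.55): [(46.0513, 27.1071) (39.8099, 0) (87, 0) (87, 52) (64.0362, 52)]  |A|=1990.079
4. ⊥bis P0·P3 via (52.405,4.86): [(49.8114, 32.3114) (52.8642, 0) (87, 0) (87, 52) (64.0362, 52)]  |A|=1744.456
5. canonical 5-gon: [(49.8114, 32.3114) (52.8642, 0) (87, 0) (87, 52) (64.0362, 52)]
6. shoelace: 1744.456

Area of P0's cell: 1744.4560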